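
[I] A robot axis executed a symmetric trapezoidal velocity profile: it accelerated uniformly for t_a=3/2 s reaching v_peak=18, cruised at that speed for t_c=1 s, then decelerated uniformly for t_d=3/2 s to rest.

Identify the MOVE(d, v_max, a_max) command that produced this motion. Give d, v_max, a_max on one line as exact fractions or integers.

a_max = 18/(3/2) = 12
d_a = ½·18·3/2 = 27/2; d_c = 18·1 = 18
d = 2·27/2 + 18 = 45
t_c = 1 > 0 so v_max = 18

d=45 v_max=18 a_max=12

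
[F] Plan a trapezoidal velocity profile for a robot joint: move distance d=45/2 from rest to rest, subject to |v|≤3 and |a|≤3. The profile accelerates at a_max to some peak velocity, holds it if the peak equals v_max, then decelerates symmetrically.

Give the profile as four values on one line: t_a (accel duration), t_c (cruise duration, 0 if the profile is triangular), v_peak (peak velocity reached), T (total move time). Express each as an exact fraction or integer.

t_a=1 t_c=13/2 v_peak=3 T=17/2

vₘ²/aₘ = 3²/3 = 3
45/2 ≥ 3 ⇒ cruise phase
t_a = 3/3 = 1; v_peak = 3
d_cruise = 45/2 − 3 = 39/2; t_c = (39/2)/3 = 13/2
T = 2·1 + 13/2 = 17/2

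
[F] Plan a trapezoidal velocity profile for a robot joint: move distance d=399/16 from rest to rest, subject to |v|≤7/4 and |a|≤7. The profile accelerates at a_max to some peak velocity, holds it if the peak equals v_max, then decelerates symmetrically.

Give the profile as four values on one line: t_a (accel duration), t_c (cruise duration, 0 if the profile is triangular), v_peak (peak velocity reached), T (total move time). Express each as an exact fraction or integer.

vₘ²/aₘ = (7/4)²/7 = 7/16
399/16 ≥ 7/16 so v_max reached
t_a = (7/4)/7 = 1/4; v_peak = 7/4
d_cruise = 399/16 − 7/16 = 49/2; t_c = (49/2)/(7/4) = 14
T = 2·1/4 + 14 = 29/2

t_a=1/4 t_c=14 v_peak=7/4 T=29/2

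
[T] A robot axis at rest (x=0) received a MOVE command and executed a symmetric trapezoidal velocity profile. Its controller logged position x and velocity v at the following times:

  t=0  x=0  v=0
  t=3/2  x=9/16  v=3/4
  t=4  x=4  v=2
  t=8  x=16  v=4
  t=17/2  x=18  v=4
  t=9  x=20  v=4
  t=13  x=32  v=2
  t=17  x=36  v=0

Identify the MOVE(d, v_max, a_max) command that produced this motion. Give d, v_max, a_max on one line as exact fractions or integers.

final state: t=17, x=36, v=0 → d = 36
a_max = (3/4−0)/(3/2−0) = 1/2
max v = 4 over t∈[8,9] → v_max = 4
check: 4·(8+1) = 36 ✓

d=36 v_max=4 a_max=1/2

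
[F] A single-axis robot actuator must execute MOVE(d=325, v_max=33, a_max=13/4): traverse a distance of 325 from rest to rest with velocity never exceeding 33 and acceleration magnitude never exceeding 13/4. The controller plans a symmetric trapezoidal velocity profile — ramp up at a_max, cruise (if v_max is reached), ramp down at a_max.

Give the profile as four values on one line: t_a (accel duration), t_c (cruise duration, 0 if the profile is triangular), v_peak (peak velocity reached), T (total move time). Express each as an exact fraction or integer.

v_max²/a_max = 33²/(13/4) = 4356/13
325 < 4356/13 so t_c = 0
v_peak = √(325·13/4) = √(4225/4) = 65/2
t_a = (65/2)/(13/4) = 10; t_c = 0
T = 2·10 = 20

t_a=10 t_c=0 v_peak=65/2 T=20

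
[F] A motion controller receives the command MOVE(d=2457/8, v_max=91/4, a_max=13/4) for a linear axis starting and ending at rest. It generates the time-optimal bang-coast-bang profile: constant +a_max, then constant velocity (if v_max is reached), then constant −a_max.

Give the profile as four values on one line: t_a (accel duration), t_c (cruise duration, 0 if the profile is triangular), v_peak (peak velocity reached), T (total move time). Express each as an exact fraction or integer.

t_a=7 t_c=13/2 v_peak=91/4 T=41/2

vₘ²/aₘ = (91/4)²/(13/4) = 637/4
2457/8 ≥ 637/4 ⇒ cruise phase
t_a = (91/4)/(13/4) = 7; v_peak = 91/4
d_cruise = 2457/8 − 637/4 = 1183/8; t_c = (1183/8)/(91/4) = 13/2
T = 2·7 + 13/2 = 41/2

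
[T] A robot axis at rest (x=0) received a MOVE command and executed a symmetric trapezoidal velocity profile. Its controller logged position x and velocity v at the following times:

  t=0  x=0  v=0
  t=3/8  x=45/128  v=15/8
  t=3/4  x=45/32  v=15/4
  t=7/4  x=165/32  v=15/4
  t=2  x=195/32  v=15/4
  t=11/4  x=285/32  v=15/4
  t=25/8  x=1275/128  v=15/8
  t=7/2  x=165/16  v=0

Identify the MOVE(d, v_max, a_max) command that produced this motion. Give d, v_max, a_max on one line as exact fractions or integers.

d=165/16 v_max=15/4 a_max=5

final state: t=7/2, x=165/16, v=0 → d = 165/16
a_max = (15/8−0)/(3/8−0) = 5
max v = 15/4 over t∈[3/4,11/4] → v_max = 15/4
check: 15/4·(3/4+2) = 165/16 ✓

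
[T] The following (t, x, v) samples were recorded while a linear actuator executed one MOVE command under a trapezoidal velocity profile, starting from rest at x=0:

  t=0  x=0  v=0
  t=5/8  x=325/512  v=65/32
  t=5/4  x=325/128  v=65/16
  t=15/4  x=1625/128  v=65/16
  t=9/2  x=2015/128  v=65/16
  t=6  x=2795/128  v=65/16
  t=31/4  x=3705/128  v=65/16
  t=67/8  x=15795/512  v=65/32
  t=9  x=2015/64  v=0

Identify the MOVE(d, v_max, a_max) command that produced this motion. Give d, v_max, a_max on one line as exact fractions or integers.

final state: t=9, x=2015/64, v=0 → d = 2015/64
a_max = (65/32−0)/(5/8−0) = 13/4
max v = 65/16 over t∈[5/4,31/4] → v_max = 65/16
check: 65/16·(5/4+13/2) = 2015/64 ✓

d=2015/64 v_max=65/16 a_max=13/4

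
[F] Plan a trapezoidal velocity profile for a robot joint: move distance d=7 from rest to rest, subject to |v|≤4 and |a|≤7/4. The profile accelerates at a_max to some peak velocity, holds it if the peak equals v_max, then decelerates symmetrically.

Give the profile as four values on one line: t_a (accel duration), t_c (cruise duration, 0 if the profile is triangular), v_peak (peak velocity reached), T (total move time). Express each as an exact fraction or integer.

v_max²/a_max = 4²/(7/4) = 64/7
7 < 64/7 → triangular
v_peak = √(7·7/4) = √(49/4) = 7/2
t_a = (7/2)/(7/4) = 2; t_c = 0
T = 2·2 = 4

t_a=2 t_c=0 v_peak=7/2 T=4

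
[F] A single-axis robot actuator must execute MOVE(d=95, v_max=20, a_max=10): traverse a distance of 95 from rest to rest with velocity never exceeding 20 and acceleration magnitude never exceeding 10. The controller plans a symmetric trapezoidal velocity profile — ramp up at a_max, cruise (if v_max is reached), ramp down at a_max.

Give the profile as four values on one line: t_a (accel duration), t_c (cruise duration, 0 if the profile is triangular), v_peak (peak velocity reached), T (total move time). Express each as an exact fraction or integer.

v_max²/a_max = 20²/10 = 40
95 ≥ 40 → trapezoidal
t_a = 20/10 = 2; v_peak = 20
d_cruise = 95 − 40 = 55; t_c = 55/20 = 11/4
T = 2·2 + 11/4 = 27/4

t_a=2 t_c=11/4 v_peak=20 T=27/4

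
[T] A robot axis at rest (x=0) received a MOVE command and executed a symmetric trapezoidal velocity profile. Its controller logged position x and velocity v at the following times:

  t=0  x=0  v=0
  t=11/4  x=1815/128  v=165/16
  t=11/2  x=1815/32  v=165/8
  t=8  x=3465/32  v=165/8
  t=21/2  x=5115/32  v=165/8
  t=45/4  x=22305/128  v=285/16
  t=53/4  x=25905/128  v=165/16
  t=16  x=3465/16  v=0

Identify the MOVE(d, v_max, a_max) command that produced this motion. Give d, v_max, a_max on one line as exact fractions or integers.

final state: t=16, x=3465/16, v=0 → d = 3465/16
a_max = (165/16−0)/(11/4−0) = 15/4
max v = 165/8 over t∈[11/2,21/2] → v_max = 165/8
check: 165/8·(11/2+5) = 3465/16 ✓

d=3465/16 v_max=165/8 a_max=15/4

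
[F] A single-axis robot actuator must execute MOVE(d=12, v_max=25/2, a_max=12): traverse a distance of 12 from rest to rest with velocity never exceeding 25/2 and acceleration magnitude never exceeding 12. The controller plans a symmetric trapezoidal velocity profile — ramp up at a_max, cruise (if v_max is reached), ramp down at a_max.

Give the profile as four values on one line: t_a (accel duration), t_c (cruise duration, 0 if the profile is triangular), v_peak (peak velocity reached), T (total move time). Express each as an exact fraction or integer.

t_a=1 t_c=0 v_peak=12 T=2

v_max²/a_max = (25/2)²/12 = 625/48
12 < 625/48 so t_c = 0
v_peak = √(12·12) = √144 = 12
t_a = 12/12 = 1; t_c = 0
T = 2·1 = 2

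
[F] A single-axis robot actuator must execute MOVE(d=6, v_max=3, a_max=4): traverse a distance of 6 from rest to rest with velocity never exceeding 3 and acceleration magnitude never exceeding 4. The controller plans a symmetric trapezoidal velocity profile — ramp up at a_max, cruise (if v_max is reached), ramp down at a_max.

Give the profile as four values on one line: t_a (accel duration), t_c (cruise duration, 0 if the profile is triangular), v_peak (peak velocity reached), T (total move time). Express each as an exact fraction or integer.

t_a=3/4 t_c=5/4 v_peak=3 T=11/4

(v_max)²/a_max = 3²/4 = 9/4
6 ≥ 9/4 → trapezoidal
t_a = 3/4; v_peak = 3
d_cruise = 6 − 9/4 = 15/4; t_c = (15/4)/3 = 5/4
T = 2·3/4 + 5/4 = 11/4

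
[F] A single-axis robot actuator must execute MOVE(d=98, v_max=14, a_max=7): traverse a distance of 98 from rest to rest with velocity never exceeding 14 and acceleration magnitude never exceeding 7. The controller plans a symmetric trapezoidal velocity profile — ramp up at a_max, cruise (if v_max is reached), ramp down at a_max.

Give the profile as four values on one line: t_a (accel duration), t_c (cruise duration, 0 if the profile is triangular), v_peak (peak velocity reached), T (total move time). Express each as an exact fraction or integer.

t_a=2 t_c=5 v_peak=14 T=9

v_max²/a_max = 14²/7 = 28
98 ≥ 28 so v_max reached
t_a = 14/7 = 2; v_peak = 14
d_cruise = 98 − 28 = 70; t_c = 70/14 = 5
T = 2·2 + 5 = 9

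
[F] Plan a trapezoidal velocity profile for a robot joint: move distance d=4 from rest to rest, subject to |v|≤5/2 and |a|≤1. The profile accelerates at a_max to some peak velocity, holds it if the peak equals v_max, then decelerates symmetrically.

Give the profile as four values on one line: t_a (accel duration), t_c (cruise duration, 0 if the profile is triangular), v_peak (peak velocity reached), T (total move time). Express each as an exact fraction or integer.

t_a=2 t_c=0 v_peak=2 T=4

(v_max)²/a_max = (5/2)²/1 = 25/4
4 < 25/4 ⇒ no cruise
v_peak = √(4·1) = √4 = 2
t_a = 2/1 = 2; t_c = 0
T = 2·2 = 4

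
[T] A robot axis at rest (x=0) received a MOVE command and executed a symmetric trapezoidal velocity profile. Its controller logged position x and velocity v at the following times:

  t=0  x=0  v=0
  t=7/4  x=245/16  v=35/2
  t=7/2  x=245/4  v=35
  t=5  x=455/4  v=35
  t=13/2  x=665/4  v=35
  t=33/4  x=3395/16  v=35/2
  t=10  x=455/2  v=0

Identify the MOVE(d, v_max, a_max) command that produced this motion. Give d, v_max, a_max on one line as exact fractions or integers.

d=455/2 v_max=35 a_max=10

final state: t=10, x=455/2, v=0 → d = 455/2
a_max = (35/2−0)/(7/4−0) = 10
max v = 35 over t∈[7/2,13/2] → v_max = 35
check: 35·(7/2+3) = 455/2 ✓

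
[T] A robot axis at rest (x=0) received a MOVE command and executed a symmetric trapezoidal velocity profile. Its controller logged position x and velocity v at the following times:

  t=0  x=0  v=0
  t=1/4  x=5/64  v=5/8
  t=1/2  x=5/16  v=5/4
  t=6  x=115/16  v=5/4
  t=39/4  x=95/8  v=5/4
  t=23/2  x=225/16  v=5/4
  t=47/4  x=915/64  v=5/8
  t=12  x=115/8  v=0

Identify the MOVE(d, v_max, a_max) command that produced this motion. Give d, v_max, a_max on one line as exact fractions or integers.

final state: t=12, x=115/8, v=0 → d = 115/8
a_max = (5/8−0)/(1/4−0) = 5/2
max v = 5/4 over t∈[1/2,23/2] → v_max = 5/4
check: 5/4·(1/2+11) = 115/8 ✓

d=115/8 v_max=5/4 a_max=5/2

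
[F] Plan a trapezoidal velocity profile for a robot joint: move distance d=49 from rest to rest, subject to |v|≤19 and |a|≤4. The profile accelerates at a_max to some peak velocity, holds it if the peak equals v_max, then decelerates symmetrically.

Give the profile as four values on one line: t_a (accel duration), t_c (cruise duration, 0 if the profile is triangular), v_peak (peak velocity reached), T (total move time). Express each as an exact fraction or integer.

t_a=7/2 t_c=0 v_peak=14 T=7

(v_max)²/a_max = 19²/4 = 361/4
49 < 361/4 so t_c = 0
v_peak = √(49·4) = √196 = 14
t_a = 14/4 = 7/2; t_c = 0
T = 2·7/2 = 7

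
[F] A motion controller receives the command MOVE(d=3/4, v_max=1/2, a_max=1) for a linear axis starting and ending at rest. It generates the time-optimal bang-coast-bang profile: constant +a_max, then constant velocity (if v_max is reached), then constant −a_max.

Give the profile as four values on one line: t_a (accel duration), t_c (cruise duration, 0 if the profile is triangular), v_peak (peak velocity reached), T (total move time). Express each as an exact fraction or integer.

t_a=1/2 t_c=1 v_peak=1/2 T=2

v_max²/a_max = (1/2)²/1 = 1/4
3/4 ≥ 1/4 → trapezoidal
t_a = (1/2)/1 = 1/2; v_peak = 1/2
d_cruise = 3/4 − 1/4 = 1/2; t_c = (1/2)/(1/2) = 1
T = 2·1/2 + 1 = 2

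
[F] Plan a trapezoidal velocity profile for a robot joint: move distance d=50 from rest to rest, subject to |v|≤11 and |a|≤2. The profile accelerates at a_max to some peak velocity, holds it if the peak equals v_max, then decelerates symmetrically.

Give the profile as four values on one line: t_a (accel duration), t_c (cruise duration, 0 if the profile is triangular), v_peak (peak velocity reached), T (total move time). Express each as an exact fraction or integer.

t_a=5 t_c=0 v_peak=10 T=10

v_max²/a_max = 11²/2 = 121/2
50 < 121/2 so t_c = 0
v_peak = √(50·2) = √100 = 10
t_a = 10/2 = 5; t_c = 0
T = 2·5 = 10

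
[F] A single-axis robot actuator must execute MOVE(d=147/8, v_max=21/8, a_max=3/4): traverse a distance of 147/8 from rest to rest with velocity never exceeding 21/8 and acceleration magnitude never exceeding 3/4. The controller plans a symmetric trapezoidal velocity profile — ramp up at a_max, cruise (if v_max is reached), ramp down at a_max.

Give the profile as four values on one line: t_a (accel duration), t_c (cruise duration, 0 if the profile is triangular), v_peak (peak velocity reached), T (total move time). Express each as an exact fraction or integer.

(v_max)²/a_max = (21/8)²/(3/4) = 147/16
147/8 ≥ 147/16 → trapezoidal
t_a = (21/8)/(3/4) = 7/2; v_peak = 21/8
d_cruise = 147/8 − 147/16 = 147/16; t_c = (147/16)/(21/8) = 7/2
T = 2·7/2 + 7/2 = 21/2

t_a=7/2 t_c=7/2 v_peak=21/8 T=21/2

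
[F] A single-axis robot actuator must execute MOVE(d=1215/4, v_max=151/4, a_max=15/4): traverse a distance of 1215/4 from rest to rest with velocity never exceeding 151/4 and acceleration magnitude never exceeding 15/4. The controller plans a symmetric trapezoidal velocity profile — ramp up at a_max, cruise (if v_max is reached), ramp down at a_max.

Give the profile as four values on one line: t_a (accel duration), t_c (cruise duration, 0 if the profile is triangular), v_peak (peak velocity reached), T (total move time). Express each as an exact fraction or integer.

(v_max)²/a_max = (151/4)²/(15/4) = 22801/60
1215/4 < 22801/60 → triangular
v_peak = √(1215/4·15/4) = √(18225/16) = 135/4
t_a = (135/4)/(15/4) = 9; t_c = 0
T = 2·9 = 18

t_a=9 t_c=0 v_peak=135/4 T=18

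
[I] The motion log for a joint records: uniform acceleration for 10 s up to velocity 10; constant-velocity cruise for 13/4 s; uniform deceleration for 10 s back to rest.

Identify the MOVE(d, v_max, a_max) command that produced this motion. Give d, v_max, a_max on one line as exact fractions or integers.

a_max = 10/10 = 1
d_a = ½·10·10 = 50; d_c = 10·13/4 = 65/2
d = 2·50 + 65/2 = 265/2
t_c = 13/4 > 0 ⇒ limit active, v_max = 10

d=265/2 v_max=10 a_max=1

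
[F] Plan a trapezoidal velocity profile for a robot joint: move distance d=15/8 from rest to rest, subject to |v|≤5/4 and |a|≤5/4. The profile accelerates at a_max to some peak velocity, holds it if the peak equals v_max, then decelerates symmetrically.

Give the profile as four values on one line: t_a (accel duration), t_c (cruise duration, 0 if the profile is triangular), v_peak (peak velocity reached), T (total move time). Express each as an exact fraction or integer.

vₘ²/aₘ = (5/4)²/(5/4) = 5/4
15/8 ≥ 5/4 ⇒ cruise phase
t_a = (5/4)/(5/4) = 1; v_peak = 5/4
d_cruise = 15/8 − 5/4 = 5/8; t_c = (5/8)/(5/4) = 1/2
T = 2·1 + 1/2 = 5/2

t_a=1 t_c=1/2 v_peak=5/4 T=5/2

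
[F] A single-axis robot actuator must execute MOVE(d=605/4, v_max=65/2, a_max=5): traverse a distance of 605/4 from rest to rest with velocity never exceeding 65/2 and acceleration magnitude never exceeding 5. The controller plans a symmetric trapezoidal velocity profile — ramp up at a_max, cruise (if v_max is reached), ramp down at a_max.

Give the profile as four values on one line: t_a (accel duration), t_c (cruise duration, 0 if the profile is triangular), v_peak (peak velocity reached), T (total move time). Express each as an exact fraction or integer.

(v_max)²/a_max = (65/2)²/5 = 845/4
605/4 < 845/4 ⇒ no cruise
v_peak = √(605/4·5) = √(3025/4) = 55/2
t_a = (55/2)/5 = 11/2; t_c = 0
T = 2·11/2 = 11

t_a=11/2 t_c=0 v_peak=55/2 T=11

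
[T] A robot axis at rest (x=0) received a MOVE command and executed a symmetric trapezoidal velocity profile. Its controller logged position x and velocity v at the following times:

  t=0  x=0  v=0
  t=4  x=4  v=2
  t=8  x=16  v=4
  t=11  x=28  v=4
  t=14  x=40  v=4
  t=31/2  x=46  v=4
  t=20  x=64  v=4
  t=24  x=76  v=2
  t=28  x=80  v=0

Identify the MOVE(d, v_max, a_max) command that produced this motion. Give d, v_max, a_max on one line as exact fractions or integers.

final state: t=28, x=80, v=0 → d = 80
a_max = (2−0)/(4−0) = 1/2
max v = 4 over t∈[8,20] → v_max = 4
check: 4·(8+12) = 80 ✓

d=80 v_max=4 a_max=1/2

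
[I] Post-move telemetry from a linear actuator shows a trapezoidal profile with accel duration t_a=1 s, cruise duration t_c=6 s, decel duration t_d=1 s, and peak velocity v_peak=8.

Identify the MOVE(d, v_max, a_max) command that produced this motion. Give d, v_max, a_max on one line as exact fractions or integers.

a_max = 8/1 = 8
d_a = ½·8·1 = 4; d_c = 8·6 = 48
d = 2·4 + 48 = 56
t_c = 6 > 0 → v_max = v_peak = 8

d=56 v_max=8 a_max=8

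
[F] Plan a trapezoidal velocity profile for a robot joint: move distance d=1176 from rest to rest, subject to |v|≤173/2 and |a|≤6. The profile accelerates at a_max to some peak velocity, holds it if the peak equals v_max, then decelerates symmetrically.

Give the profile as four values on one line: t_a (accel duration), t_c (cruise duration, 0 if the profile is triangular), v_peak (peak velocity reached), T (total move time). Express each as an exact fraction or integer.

v_max²/a_max = (173/2)²/6 = 29929/24
1176 < 29929/24 ⇒ no cruise
v_peak = √(1176·6) = √7056 = 84
t_a = 84/6 = 14; t_c = 0
T = 2·14 = 28

t_a=14 t_c=0 v_peak=84 T=28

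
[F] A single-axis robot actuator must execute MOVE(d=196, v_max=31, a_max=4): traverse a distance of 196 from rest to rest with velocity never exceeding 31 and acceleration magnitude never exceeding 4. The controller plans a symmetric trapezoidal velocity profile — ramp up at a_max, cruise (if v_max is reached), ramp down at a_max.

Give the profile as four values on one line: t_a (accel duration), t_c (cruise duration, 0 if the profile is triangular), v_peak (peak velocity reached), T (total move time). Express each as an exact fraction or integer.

t_a=7 t_c=0 v_peak=28 T=14

v_max²/a_max = 31²/4 = 961/4
196 < 961/4 ⇒ no cruise
v_peak = √(196·4) = √784 = 28
t_a = 28/4 = 7; t_c = 0
T = 2·7 = 14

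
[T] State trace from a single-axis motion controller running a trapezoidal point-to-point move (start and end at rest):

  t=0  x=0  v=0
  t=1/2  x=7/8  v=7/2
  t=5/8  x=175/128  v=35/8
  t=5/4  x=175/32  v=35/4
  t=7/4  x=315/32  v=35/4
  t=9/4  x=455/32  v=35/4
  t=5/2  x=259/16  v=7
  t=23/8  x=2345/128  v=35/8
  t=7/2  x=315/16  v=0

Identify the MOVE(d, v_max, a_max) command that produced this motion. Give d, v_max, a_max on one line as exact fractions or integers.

d=315/16 v_max=35/4 a_max=7

final state: t=7/2, x=315/16, v=0 → d = 315/16
a_max = (7/2−0)/(1/2−0) = 7
max v = 35/4 over t∈[5/4,9/4] → v_max = 35/4
check: 35/4·(5/4+1) = 315/16 ✓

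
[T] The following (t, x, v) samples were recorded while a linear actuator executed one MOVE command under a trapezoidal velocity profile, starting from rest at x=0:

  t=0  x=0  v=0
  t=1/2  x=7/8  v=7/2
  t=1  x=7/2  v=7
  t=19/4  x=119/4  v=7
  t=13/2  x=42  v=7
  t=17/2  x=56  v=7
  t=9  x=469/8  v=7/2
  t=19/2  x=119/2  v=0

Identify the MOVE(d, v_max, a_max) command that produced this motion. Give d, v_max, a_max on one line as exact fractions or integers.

d=119/2 v_max=7 a_max=7

final state: t=19/2, x=119/2, v=0 → d = 119/2
a_max = (7/2−0)/(1/2−0) = 7
max v = 7 over t∈[1,17/2] → v_max = 7
check: 7·(1+15/2) = 119/2 ✓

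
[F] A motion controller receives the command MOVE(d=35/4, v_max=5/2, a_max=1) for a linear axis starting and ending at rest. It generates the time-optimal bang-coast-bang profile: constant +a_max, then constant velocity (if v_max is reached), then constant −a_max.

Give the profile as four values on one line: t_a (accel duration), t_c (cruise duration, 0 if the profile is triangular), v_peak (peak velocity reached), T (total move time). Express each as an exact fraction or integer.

v_max²/a_max = (5/2)²/1 = 25/4
35/4 ≥ 25/4 so v_max reached
t_a = (5/2)/1 = 5/2; v_peak = 5/2
d_cruise = 35/4 − 25/4 = 5/2; t_c = (5/2)/(5/2) = 1
T = 2·5/2 + 1 = 6

t_a=5/2 t_c=1 v_peak=5/2 T=6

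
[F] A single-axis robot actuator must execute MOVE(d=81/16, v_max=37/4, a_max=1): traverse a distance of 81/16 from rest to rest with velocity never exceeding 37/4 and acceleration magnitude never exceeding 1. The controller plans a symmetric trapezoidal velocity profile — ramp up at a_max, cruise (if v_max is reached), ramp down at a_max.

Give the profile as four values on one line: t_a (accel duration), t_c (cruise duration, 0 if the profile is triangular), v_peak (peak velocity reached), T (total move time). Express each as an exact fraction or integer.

(v_max)²/a_max = (37/4)²/1 = 1369/16
81/16 < 1369/16 ⇒ no cruise
v_peak = √(81/16·1) = √(81/16) = 9/4
t_a = (9/4)/1 = 9/4; t_c = 0
T = 2·9/4 = 9/2

t_a=9/4 t_c=0 v_peak=9/4 T=9/2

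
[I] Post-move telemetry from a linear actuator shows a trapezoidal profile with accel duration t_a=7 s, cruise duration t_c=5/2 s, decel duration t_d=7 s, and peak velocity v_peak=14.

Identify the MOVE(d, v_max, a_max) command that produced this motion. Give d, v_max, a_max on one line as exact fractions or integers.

a_max = 14/7 = 2
d_a = ½·14·7 = 49; d_c = 14·5/2 = 35
d = 2·49 + 35 = 133
t_c = 5/2 > 0 → v_max = v_peak = 14

d=133 v_max=14 a_max=2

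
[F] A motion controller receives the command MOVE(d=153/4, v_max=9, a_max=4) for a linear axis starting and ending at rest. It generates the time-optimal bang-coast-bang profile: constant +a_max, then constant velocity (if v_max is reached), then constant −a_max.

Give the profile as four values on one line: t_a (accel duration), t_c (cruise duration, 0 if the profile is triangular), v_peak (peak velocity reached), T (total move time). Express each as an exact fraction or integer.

v_max²/a_max = 9²/4 = 81/4
153/4 ≥ 81/4 → trapezoidal
t_a = 9/4; v_peak = 9
d_cruise = 153/4 − 81/4 = 18; t_c = 18/9 = 2
T = 2·9/4 + 2 = 13/2

t_a=9/4 t_c=2 v_peak=9 T=13/2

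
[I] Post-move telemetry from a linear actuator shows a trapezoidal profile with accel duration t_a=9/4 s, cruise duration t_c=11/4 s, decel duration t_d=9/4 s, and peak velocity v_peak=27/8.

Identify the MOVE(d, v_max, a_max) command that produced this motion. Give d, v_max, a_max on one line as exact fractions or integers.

d=135/8 v_max=27/8 a_max=3/2

a_max = (27/8)/(9/4) = 3/2
d_a = ½·27/8·9/4 = 243/64; d_c = 27/8·11/4 = 297/32
d = 2·243/64 + 297/32 = 135/8
t_c = 11/4 > 0 → v_max = v_peak = 27/8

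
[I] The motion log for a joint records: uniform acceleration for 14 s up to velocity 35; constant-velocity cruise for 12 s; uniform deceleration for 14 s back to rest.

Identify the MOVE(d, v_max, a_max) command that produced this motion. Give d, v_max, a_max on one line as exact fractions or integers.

a_max = 35/14 = 5/2
d_a = ½·35·14 = 245; d_c = 35·12 = 420
d = 2·245 + 420 = 910
t_c = 12 > 0 ⇒ limit active, v_max = 35

d=910 v_max=35 a_max=5/2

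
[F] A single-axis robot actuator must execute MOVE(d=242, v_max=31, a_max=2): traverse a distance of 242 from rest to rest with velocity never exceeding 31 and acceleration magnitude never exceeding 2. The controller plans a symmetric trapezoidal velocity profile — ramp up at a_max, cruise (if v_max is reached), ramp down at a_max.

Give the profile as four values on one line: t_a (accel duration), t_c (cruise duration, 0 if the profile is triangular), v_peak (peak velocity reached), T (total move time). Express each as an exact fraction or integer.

t_a=11 t_c=0 v_peak=22 T=22

(v_max)²/a_max = 31²/2 = 961/2
242 < 961/2 → triangular
v_peak = √(242·2) = √484 = 22
t_a = 22/2 = 11; t_c = 0
T = 2·11 = 22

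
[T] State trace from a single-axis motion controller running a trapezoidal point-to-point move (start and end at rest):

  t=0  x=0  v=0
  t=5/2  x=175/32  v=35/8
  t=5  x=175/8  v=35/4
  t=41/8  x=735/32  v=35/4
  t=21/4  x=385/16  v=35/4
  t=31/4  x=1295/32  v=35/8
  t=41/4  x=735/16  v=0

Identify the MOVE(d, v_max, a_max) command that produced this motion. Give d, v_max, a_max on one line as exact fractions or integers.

d=735/16 v_max=35/4 a_max=7/4

final state: t=41/4, x=735/16, v=0 → d = 735/16
a_max = (35/8−0)/(5/2−0) = 7/4
max v = 35/4 over t∈[5,21/4] → v_max = 35/4
check: 35/4·(5+1/4) = 735/16 ✓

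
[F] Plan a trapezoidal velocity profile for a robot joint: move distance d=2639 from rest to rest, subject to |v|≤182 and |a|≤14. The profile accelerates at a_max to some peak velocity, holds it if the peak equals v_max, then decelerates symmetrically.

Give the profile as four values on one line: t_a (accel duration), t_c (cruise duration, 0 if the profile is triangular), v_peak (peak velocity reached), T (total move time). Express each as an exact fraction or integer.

t_a=13 t_c=3/2 v_peak=182 T=55/2

v_max²/a_max = 182²/14 = 2366
2639 ≥ 2366 ⇒ cruise phase
t_a = 182/14 = 13; v_peak = 182
d_cruise = 2639 − 2366 = 273; t_c = 273/182 = 3/2
T = 2·13 + 3/2 = 55/2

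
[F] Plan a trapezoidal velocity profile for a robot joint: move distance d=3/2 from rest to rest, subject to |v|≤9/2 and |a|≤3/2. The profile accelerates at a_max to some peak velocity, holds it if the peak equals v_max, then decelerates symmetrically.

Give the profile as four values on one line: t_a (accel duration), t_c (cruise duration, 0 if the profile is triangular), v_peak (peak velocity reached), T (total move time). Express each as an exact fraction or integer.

(v_max)²/a_max = (9/2)²/(3/2) = 27/2
3/2 < 27/2 ⇒ no cruise
v_peak = √(3/2·3/2) = √(9/4) = 3/2
t_a = (3/2)/(3/2) = 1; t_c = 0
T = 2·1 = 2

t_a=1 t_c=0 v_peak=3/2 T=2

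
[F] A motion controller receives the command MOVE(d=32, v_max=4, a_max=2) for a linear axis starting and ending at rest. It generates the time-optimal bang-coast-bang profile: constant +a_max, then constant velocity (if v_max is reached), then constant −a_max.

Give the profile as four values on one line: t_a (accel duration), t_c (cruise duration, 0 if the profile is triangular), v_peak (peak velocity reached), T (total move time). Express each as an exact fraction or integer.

(v_max)²/a_max = 4²/2 = 8
32 ≥ 8 so v_max reached
t_a = 4/2 = 2; v_peak = 4
d_cruise = 32 − 8 = 24; t_c = 24/4 = 6
T = 2·2 + 6 = 10

t_a=2 t_c=6 v_peak=4 T=10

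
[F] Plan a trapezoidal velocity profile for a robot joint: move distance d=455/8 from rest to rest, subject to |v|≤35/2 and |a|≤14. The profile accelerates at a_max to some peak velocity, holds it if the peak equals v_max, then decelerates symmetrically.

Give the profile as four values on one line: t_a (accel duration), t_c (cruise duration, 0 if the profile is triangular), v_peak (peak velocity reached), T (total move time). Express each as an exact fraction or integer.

t_a=5/4 t_c=2 v_peak=35/2 T=9/2

v_max²/a_max = (35/2)²/14 = 175/8
455/8 ≥ 175/8 ⇒ cruise phase
t_a = (35/2)/14 = 5/4; v_peak = 35/2
d_cruise = 455/8 − 175/8 = 35; t_c = 35/(35/2) = 2
T = 2·5/4 + 2 = 9/2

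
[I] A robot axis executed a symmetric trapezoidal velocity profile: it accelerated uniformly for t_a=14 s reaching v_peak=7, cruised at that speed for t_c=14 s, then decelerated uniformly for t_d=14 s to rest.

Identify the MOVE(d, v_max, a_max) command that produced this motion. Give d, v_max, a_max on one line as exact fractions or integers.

d=196 v_max=7 a_max=1/2

a_max = 7/14 = 1/2
d_a = ½·7·14 = 49; d_c = 7·14 = 98
d = 2·49 + 98 = 196
t_c = 14 > 0 so v_max = 7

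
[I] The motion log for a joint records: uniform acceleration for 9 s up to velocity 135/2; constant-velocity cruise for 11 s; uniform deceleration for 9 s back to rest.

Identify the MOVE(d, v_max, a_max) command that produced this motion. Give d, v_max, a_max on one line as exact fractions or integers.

d=1350 v_max=135/2 a_max=15/2

a_max = (135/2)/9 = 15/2
d_a = ½·135/2·9 = 1215/4; d_c = 135/2·11 = 1485/2
d = 2·1215/4 + 1485/2 = 1350
t_c = 11 > 0 → v_max = v_peak = 135/2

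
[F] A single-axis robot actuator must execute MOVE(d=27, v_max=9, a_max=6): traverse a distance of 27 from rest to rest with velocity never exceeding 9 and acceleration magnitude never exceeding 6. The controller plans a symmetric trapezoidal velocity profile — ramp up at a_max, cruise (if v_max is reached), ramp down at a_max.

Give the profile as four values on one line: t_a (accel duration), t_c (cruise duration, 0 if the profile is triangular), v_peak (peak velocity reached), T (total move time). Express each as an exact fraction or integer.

v_max²/a_max = 9²/6 = 27/2
27 ≥ 27/2 → trapezoidal
t_a = 9/6 = 3/2; v_peak = 9
d_cruise = 27 − 27/2 = 27/2; t_c = (27/2)/9 = 3/2
T = 2·3/2 + 3/2 = 9/2

t_a=3/2 t_c=3/2 v_peak=9 T=9/2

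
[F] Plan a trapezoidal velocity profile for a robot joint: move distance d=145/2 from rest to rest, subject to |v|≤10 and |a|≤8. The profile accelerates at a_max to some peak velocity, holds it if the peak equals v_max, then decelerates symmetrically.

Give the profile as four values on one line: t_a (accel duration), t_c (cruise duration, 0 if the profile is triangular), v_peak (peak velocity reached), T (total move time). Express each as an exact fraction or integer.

(v_max)²/a_max = 10²/8 = 25/2
145/2 ≥ 25/2 so v_max reached
t_a = 10/8 = 5/4; v_peak = 10
d_cruise = 145/2 − 25/2 = 60; t_c = 60/10 = 6
T = 2·5/4 + 6 = 17/2

t_a=5/4 t_c=6 v_peak=10 T=17/2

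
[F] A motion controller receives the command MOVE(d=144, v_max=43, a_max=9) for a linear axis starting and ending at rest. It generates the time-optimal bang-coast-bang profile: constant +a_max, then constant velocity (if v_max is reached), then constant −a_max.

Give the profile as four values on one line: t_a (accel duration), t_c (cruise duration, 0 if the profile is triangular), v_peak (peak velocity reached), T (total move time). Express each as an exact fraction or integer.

t_a=4 t_c=0 v_peak=36 T=8

v_max²/a_max = 43²/9 = 1849/9
144 < 1849/9 so t_c = 0
v_peak = √(144·9) = √1296 = 36
t_a = 36/9 = 4; t_c = 0
T = 2·4 = 8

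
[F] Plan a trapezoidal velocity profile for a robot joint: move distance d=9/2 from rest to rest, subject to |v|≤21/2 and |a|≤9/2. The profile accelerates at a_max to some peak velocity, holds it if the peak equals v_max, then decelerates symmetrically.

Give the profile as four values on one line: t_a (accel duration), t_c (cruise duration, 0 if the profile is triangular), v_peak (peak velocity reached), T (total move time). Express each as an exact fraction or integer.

t_a=1 t_c=0 v_peak=9/2 T=2

v_max²/a_max = (21/2)²/(9/2) = 49/2
9/2 < 49/2 so t_c = 0
v_peak = √(9/2·9/2) = √(81/4) = 9/2
t_a = (9/2)/(9/2) = 1; t_c = 0
T = 2·1 = 2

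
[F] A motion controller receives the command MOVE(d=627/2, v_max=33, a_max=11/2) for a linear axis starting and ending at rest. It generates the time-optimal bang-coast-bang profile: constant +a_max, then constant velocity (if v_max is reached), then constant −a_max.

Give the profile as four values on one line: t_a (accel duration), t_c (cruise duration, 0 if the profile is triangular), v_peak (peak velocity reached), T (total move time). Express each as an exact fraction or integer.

vₘ²/aₘ = 33²/(11/2) = 198
627/2 ≥ 198 so v_max reached
t_a = 33/(11/2) = 6; v_peak = 33
d_cruise = 627/2 − 198 = 231/2; t_c = (231/2)/33 = 7/2
T = 2·6 + 7/2 = 31/2

t_a=6 t_c=7/2 v_peak=33 T=31/2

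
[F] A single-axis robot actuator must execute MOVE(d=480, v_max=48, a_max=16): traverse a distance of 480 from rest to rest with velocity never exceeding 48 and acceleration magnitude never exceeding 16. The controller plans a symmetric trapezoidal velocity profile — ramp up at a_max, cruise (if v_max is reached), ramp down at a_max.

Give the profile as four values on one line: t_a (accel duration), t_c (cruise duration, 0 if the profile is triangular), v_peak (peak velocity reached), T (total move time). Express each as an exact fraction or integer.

(v_max)²/a_max = 48²/16 = 144
480 ≥ 144 ⇒ cruise phase
t_a = 48/16 = 3; v_peak = 48
d_cruise = 480 − 144 = 336; t_c = 336/48 = 7
T = 2·3 + 7 = 13

t_a=3 t_c=7 v_peak=48 T=13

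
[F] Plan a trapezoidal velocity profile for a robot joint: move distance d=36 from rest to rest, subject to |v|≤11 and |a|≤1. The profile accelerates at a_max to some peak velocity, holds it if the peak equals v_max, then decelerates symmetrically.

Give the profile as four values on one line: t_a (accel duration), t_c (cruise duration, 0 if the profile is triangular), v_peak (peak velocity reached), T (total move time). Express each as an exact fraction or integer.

t_a=6 t_c=0 v_peak=6 T=12

vₘ²/aₘ = 11²/1 = 121
36 < 121 → triangular
v_peak = √(36·1) = √36 = 6
t_a = 6/1 = 6; t_c = 0
T = 2·6 = 12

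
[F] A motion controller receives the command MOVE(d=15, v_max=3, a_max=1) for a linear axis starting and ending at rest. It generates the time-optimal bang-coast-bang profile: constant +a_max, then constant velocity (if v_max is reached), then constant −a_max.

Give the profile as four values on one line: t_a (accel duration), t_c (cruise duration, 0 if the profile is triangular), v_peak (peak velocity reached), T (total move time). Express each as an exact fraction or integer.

t_a=3 t_c=2 v_peak=3 T=8

vₘ²/aₘ = 3²/1 = 9
15 ≥ 9 so v_max reached
t_a = 3/1 = 3; v_peak = 3
d_cruise = 15 − 9 = 6; t_c = 6/3 = 2
T = 2·3 + 2 = 8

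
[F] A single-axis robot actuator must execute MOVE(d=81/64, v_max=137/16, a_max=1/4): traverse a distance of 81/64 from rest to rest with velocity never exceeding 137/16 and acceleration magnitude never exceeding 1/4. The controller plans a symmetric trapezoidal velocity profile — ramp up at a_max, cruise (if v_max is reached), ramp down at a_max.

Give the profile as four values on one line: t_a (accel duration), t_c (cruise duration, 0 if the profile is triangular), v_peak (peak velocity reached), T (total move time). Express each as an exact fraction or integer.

(v_max)²/a_max = (137/16)²/(1/4) = 18769/64
81/64 < 18769/64 so t_c = 0
v_peak = √(81/64·1/4) = √(81/256) = 9/16
t_a = (9/16)/(1/4) = 9/4; t_c = 0
T = 2·9/4 = 9/2

t_a=9/4 t_c=0 v_peak=9/16 T=9/2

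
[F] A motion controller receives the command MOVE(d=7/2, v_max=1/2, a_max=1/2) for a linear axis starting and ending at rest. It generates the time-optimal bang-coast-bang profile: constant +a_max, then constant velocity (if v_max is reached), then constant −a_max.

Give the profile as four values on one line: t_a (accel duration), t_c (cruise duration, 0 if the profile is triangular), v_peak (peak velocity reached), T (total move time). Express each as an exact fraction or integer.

t_a=1 t_c=6 v_peak=1/2 T=8

vₘ²/aₘ = (1/2)²/(1/2) = 1/2
7/2 ≥ 1/2 so v_max reached
t_a = (1/2)/(1/2) = 1; v_peak = 1/2
d_cruise = 7/2 − 1/2 = 3; t_c = 3/(1/2) = 6
T = 2·1 + 6 = 8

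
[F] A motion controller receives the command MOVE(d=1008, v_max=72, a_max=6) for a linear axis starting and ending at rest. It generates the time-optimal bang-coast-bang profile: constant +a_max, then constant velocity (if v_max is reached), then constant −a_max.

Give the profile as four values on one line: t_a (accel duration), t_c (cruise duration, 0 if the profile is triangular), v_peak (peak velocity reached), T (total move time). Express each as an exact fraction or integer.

t_a=12 t_c=2 v_peak=72 T=26

v_max²/a_max = 72²/6 = 864
1008 ≥ 864 → trapezoidal
t_a = 72/6 = 12; v_peak = 72
d_cruise = 1008 − 864 = 144; t_c = 144/72 = 2
T = 2·12 + 2 = 26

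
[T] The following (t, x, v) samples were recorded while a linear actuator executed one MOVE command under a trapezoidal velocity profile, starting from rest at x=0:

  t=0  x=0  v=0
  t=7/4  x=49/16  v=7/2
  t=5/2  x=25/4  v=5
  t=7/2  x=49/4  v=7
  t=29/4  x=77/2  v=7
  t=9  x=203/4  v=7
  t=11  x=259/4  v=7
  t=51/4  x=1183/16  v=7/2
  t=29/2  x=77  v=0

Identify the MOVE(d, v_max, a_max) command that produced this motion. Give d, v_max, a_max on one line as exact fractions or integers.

final state: t=29/2, x=77, v=0 → d = 77
a_max = (7/2−0)/(7/4−0) = 2
max v = 7 over t∈[7/2,11] → v_max = 7
check: 7·(7/2+15/2) = 77 ✓

d=77 v_max=7 a_max=2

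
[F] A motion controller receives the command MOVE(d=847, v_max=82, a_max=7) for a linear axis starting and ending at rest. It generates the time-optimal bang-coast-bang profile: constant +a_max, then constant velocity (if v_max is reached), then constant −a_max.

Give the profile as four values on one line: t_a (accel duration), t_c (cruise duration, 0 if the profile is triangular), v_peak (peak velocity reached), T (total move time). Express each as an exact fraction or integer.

v_max²/a_max = 82²/7 = 6724/7
847 < 6724/7 → triangular
v_peak = √(847·7) = √5929 = 77
t_a = 77/7 = 11; t_c = 0
T = 2·11 = 22

t_a=11 t_c=0 v_peak=77 T=22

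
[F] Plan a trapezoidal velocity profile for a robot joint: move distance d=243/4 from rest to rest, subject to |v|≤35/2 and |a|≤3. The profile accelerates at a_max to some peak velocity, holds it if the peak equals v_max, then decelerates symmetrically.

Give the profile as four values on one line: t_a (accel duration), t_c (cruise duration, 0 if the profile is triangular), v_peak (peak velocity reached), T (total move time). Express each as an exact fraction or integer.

v_max²/a_max = (35/2)²/3 = 1225/12
243/4 < 1225/12 ⇒ no cruise
v_peak = √(243/4·3) = √(729/4) = 27/2
t_a = (27/2)/3 = 9/2; t_c = 0
T = 2·9/2 = 9

t_a=9/2 t_c=0 v_peak=27/2 T=9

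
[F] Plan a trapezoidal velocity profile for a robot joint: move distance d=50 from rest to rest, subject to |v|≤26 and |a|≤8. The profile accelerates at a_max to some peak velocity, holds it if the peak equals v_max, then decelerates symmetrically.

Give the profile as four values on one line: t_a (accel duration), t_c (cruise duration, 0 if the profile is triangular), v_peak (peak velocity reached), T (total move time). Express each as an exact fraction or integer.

(v_max)²/a_max = 26²/8 = 169/2
50 < 169/2 ⇒ no cruise
v_peak = √(50·8) = √400 = 20
t_a = 20/8 = 5/2; t_c = 0
T = 2·5/2 = 5

t_a=5/2 t_c=0 v_peak=20 T=5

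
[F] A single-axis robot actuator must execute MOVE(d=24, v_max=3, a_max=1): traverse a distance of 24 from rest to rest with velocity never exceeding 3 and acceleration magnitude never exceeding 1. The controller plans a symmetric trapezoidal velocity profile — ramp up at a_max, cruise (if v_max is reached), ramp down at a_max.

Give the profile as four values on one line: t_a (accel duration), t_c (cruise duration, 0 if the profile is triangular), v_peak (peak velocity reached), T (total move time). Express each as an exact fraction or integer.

t_a=3 t_c=5 v_peak=3 T=11

vₘ²/aₘ = 3²/1 = 9
24 ≥ 9 so v_max reached
t_a = 3/1 = 3; v_peak = 3
d_cruise = 24 − 9 = 15; t_c = 15/3 = 5
T = 2·3 + 5 = 11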